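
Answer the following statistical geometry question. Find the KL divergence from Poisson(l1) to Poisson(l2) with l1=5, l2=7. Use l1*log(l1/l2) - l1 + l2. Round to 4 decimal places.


KL divergence for Poisson:
KL = l1*log(l1/l2) - l1 + l2.
l1 = 5, l2 = 7.
log(5/7) = -0.336472.
l1*log(l1/l2) = 5 * -0.336472 = -1.682361.
KL = -1.682361 - 5 + 7 = 0.3176

0.3176


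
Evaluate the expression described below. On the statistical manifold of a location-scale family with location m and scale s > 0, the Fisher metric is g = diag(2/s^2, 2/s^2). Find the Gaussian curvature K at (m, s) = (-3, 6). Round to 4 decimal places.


The metric has the form g = (A dm^2 + B ds^2)/s^2 with A = 2, B = 2.
Substitute u = sqrt(A/B)*m: g = B*(du^2 + ds^2)/s^2, i.e. B times the
Poincare upper half-plane metric, which has constant Gaussian curvature -1.
Scaling a 2D metric by a constant c divides the Gaussian curvature by c,
so K = -1/B = -1/(2) = -0.5000 everywhere (the point (m, s) = (-3, 6) is irrelevant:
the curvature is constant).
The requested Gaussian curvature is K = -0.5000.

-0.5000


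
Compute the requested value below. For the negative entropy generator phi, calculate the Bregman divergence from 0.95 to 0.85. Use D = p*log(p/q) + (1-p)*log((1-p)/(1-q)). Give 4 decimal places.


Bregman divergence with negative entropy generator:
D = p*log(p/q) + (1-p)*log((1-p)/(1-q)).
p = 0.95, q = 0.85.
p*log(p/q) = 0.95*log(0.95/0.85) = 0.105664.
(1-p)*log((1-p)/(1-q)) = 0.05*log(0.05/0.15) = -0.054931.
D = 0.105664 + -0.054931 = 0.0507

0.0507


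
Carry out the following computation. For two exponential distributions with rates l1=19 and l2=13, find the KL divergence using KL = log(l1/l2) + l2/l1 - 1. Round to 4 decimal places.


KL divergence for exponential family:
KL = log(l1/l2) + l2/l1 - 1.
log(19/13) = 0.37949.
13/19 = 0.684211.
KL = 0.37949 + 0.684211 - 1 = 0.0637

0.0637


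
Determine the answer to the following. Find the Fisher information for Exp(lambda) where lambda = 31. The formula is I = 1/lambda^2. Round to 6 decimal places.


Fisher information for exponential: I(lambda) = 1/lambda^2.
lambda = 31, lambda^2 = 961.
I = 1/961 = 0.001041

0.001041


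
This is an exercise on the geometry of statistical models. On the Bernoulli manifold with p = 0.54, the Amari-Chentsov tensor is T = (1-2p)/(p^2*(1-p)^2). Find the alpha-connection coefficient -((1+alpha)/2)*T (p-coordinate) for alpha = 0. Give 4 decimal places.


Skewness (Amari-Chentsov) tensor: T = (1-2p)/(p^2*(1-p)^2).
p = 0.54, 1-2p = -0.08, p^2 = 0.2916, (1-p)^2 = 0.2116.
T = -0.08/(0.2916 * 0.2116) = -1.296543.
In the p-coordinate, Gamma^(alpha) = Gamma^(0) - (alpha/2)*T with Gamma^(0) = (1/2)*g'(p) = -T/2,
so Gamma^(alpha) = -((1+alpha)/2)*T.
alpha = 0, -(1+alpha)/2 = -0.5.
Gamma = -0.5 * -1.296543 = 0.6483

0.6483


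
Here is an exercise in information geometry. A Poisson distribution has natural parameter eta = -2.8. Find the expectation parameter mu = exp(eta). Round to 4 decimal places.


Expectation parameter for Poisson exponential family:
mu = exp(eta).
eta = -2.8.
mu = exp(-2.8) = 0.0608

0.0608


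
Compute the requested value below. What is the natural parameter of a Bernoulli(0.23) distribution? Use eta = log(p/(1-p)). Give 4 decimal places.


Natural parameter for Bernoulli: eta = log(p/(1-p)).
p = 0.23, 1-p = 0.77.
p/(1-p) = 0.298701.
eta = log(0.298701) = -1.2083

-1.2083


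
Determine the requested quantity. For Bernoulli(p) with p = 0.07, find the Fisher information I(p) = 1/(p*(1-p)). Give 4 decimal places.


For Bernoulli(p), Fisher information is I(p) = 1/(p*(1-p)).
p = 0.07, 1-p = 0.93.
p*(1-p) = 0.0651.
I(p) = 1/0.0651 = 15.3610

15.3610


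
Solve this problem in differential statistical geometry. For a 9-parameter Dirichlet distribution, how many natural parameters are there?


Exponential family dimension calculation:
Dirichlet with 9 components has 9 natural parameters.

9


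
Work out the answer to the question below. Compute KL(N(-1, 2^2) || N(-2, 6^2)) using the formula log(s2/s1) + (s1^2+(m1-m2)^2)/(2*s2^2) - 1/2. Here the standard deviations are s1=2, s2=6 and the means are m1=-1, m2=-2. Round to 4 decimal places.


KL divergence between normal distributions:
KL = log(s2/s1) + (s1^2 + (m1-m2)^2)/(2*s2^2) - 1/2.
log(6/2) = 1.098612.
(2^2 + (-1--2)^2)/(2*6^2) = (4 + 1)/72 = 0.069444.
KL = 1.098612 + 0.069444 - 0.5 = 0.6681

0.6681


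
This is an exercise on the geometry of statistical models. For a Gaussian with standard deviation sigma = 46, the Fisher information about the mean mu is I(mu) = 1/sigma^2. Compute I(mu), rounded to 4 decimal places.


The Fisher information for the mean of a normal distribution is I(mu) = 1/sigma^2.
sigma = 46, so sigma^2 = 2116.
I(mu) = 1/2116 = 0.0005

0.0005


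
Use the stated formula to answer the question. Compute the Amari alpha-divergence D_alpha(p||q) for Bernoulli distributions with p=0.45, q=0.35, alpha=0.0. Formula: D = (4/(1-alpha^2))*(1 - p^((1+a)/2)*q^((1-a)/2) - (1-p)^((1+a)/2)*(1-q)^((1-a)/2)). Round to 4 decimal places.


Amari alpha-divergence:
D = (4/(1-alpha^2))*(1 - p^((1+a)/2)*q^((1-a)/2) - (1-p)^((1+a)/2)*(1-q)^((1-a)/2)).
alpha = 0.0, p = 0.45, q = 0.35.
e1 = (1+alpha)/2 = 0.5, e2 = (1-alpha)/2 = 0.5.
t1 = p^e1 * q^e2 = 0.45^0.5 * 0.35^0.5 = 0.396863.
t2 = (1-p)^e1 * (1-q)^e2 = 0.55^0.5 * 0.65^0.5 = 0.597913.
4/(1-alpha^2) = 4.0.
D = 4.0*(1 - 0.396863 - 0.597913) = 0.0209

0.0209


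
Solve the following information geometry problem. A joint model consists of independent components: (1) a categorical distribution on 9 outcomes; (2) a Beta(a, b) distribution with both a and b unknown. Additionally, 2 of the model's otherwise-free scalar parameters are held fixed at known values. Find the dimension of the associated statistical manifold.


The dimension of a statistical manifold equals the number of free
(independent) real parameters of the model. For a product of independent
blocks the parameter counts add.
- categorical on 9 outcomes (probabilities sum to 1): 9-1 = 8.
- Beta (a, b): 2.
Total = 8 + 2 = 10.
2 parameter(s) fixed at known values: 10 - 2 = 8.
Dimension = 8

8


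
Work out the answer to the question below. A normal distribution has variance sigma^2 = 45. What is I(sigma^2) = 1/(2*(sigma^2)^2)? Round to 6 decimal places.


Fisher information for variance: I(sigma^2) = 1/(2*sigma^4).
sigma^2 = 45, so sigma^4 = 2025.
I = 1/(2*2025) = 1/4050 = 0.000247

0.000247


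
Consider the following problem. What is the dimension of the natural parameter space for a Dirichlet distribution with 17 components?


Exponential family dimension calculation:
Dirichlet with 17 components has 17 natural parameters.

17


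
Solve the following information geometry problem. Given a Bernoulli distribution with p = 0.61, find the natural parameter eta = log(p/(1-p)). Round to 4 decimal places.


Natural parameter for Bernoulli: eta = log(p/(1-p)).
p = 0.61, 1-p = 0.39.
p/(1-p) = 1.564103.
eta = log(1.564103) = 0.4473

0.4473


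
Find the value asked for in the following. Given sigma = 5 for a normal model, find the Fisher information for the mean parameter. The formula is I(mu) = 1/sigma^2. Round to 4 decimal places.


The Fisher information for the mean of a normal distribution is I(mu) = 1/sigma^2.
sigma = 5, so sigma^2 = 25.
I(mu) = 1/25 = 0.0400

0.0400


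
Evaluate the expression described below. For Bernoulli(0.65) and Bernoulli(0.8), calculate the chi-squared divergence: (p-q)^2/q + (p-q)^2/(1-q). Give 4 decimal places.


Chi-squared divergence between Bernoulli distributions:
chi^2 = (p-q)^2/q + (p-q)^2/(1-q).
p = 0.65, q = 0.8, p-q = -0.15.
(p-q)^2 = 0.0225.
term1 = 0.0225/0.8 = 0.028125.
term2 = 0.0225/0.2 = 0.1125.
chi^2 = 0.028125 + 0.1125 = 0.1406

0.1406


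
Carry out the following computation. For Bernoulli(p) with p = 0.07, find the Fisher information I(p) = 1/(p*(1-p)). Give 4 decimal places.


For Bernoulli(p), Fisher information is I(p) = 1/(p*(1-p)).
p = 0.07, 1-p = 0.93.
p*(1-p) = 0.0651.
I(p) = 1/0.0651 = 15.3610

15.3610


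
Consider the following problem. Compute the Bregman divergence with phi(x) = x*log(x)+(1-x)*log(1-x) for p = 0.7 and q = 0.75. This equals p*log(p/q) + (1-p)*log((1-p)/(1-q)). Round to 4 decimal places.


Bregman divergence with negative entropy generator:
D = p*log(p/q) + (1-p)*log((1-p)/(1-q)).
p = 0.7, q = 0.75.
p*log(p/q) = 0.7*log(0.7/0.75) = -0.048295.
(1-p)*log((1-p)/(1-q)) = 0.3*log(0.3/0.25) = 0.054696.
D = -0.048295 + 0.054696 = 0.0064

0.0064


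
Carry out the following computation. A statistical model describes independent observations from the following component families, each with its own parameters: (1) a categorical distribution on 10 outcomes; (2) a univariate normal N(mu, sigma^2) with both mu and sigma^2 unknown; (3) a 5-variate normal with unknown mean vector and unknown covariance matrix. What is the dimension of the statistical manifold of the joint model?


The dimension of a statistical manifold equals the number of free
(independent) real parameters of the model. For a product of independent
blocks the parameter counts add.
- categorical on 10 outcomes (probabilities sum to 1): 10-1 = 9.
- normal (mu, sigma^2): 2.
- 5-variate normal: 5 (mean) + 5*6/2 = 15 (symmetric covariance) = 20.
Total = 9 + 2 + 20 = 31.
Dimension = 31

31


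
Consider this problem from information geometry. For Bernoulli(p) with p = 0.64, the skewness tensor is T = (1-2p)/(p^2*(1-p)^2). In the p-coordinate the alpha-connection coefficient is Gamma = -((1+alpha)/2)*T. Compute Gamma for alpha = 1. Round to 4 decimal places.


Skewness (Amari-Chentsov) tensor: T = (1-2p)/(p^2*(1-p)^2).
p = 0.64, 1-2p = -0.28, p^2 = 0.4096, (1-p)^2 = 0.1296.
T = -0.28/(0.4096 * 0.1296) = -5.274643.
In the p-coordinate, Gamma^(alpha) = Gamma^(0) - (alpha/2)*T with Gamma^(0) = (1/2)*g'(p) = -T/2,
so Gamma^(alpha) = -((1+alpha)/2)*T.
alpha = 1, -(1+alpha)/2 = -1.0.
Gamma = -1.0 * -5.274643 = 5.2746

5.2746


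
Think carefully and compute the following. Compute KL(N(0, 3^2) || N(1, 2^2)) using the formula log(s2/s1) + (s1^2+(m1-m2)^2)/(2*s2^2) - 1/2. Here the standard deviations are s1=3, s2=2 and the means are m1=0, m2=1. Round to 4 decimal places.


KL divergence between normal distributions:
KL = log(s2/s1) + (s1^2 + (m1-m2)^2)/(2*s2^2) - 1/2.
log(2/3) = -0.405465.
(3^2 + (0-1)^2)/(2*2^2) = (9 + 1)/8 = 1.25.
KL = -0.405465 + 1.25 - 0.5 = 0.3445

0.3445


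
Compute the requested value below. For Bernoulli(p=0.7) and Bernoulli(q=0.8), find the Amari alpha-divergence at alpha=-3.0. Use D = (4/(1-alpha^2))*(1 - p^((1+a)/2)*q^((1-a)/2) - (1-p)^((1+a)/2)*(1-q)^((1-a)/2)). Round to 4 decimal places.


Amari alpha-divergence:
D = (4/(1-alpha^2))*(1 - p^((1+a)/2)*q^((1-a)/2) - (1-p)^((1+a)/2)*(1-q)^((1-a)/2)).
alpha = -3.0, p = 0.7, q = 0.8.
e1 = (1+alpha)/2 = -1.0, e2 = (1-alpha)/2 = 2.0.
t1 = p^e1 * q^e2 = 0.7^-1.0 * 0.8^2.0 = 0.914286.
t2 = (1-p)^e1 * (1-q)^e2 = 0.3^-1.0 * 0.2^2.0 = 0.133333.
4/(1-alpha^2) = -0.5.
D = -0.5*(1 - 0.914286 - 0.133333) = 0.0238

0.0238


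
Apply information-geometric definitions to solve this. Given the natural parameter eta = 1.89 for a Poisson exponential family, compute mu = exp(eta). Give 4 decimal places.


Expectation parameter for Poisson exponential family:
mu = exp(eta).
eta = 1.89.
mu = exp(1.89) = 6.6194

6.6194


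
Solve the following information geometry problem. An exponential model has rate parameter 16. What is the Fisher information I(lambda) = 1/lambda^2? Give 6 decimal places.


Fisher information for exponential: I(lambda) = 1/lambda^2.
lambda = 16, lambda^2 = 256.
I = 1/256 = 0.003906

0.003906


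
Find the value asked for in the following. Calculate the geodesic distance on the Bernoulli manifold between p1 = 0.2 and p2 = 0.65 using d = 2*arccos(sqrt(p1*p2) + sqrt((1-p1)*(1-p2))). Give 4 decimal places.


Geodesic distance on Bernoulli manifold:
d(p1,p2) = 2*arccos(sqrt(p1*p2) + sqrt((1-p1)*(1-p2))).
sqrt(p1*p2) = sqrt(0.2*0.65) = 0.360555.
sqrt((1-p1)*(1-p2)) = sqrt(0.8*0.35) = 0.52915.
arg = 0.360555 + 0.52915 = 0.889705.
d = 2*arccos(0.889705) = 0.9482

0.9482


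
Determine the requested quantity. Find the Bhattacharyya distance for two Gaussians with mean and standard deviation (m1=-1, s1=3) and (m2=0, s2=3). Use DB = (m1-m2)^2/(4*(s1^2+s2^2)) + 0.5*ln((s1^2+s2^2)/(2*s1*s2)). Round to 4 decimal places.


Bhattacharyya distance between two Gaussians:
DB = (m1-m2)^2/(4*(s1^2+s2^2)) + (1/2)*ln((s1^2+s2^2)/(2*s1*s2)).
(m1-m2)^2 = (-1)^2 = 1.
s1^2+s2^2 = 9 + 9 = 18.
term1 = 1/72 = 0.013889.
term2 = 0.5*ln(18/18.0) = 0.0.
DB = 0.013889 + 0.0 = 0.0139

0.0139


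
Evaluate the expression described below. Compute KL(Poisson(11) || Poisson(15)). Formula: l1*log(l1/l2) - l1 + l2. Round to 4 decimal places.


KL divergence for Poisson:
KL = l1*log(l1/l2) - l1 + l2.
l1 = 11, l2 = 15.
log(11/15) = -0.310155.
l1*log(l1/l2) = 11 * -0.310155 = -3.411704.
KL = -3.411704 - 11 + 15 = 0.5883

0.5883


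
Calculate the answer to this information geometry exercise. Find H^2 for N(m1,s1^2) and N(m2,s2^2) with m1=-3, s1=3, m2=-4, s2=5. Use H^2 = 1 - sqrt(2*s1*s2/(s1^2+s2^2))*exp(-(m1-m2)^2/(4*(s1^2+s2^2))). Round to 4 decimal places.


Squared Hellinger distance for Gaussians:
H^2 = 1 - sqrt(2*s1*s2/(s1^2+s2^2)) * exp(-(m1-m2)^2/(4*(s1^2+s2^2))).
s1^2 = 9, s2^2 = 25, s1^2+s2^2 = 34.
sqrt(2*3*5/(34)) = 0.939336.
(m1-m2)^2 = (1)^2 = 1.
exp(-1/(4*34)) = exp(-0.007353) = 0.992674.
H^2 = 1 - 0.939336*0.992674 = 0.0675

0.0675


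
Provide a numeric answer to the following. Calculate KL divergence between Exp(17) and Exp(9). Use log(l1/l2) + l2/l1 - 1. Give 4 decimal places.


KL divergence for exponential family:
KL = log(l1/l2) + l2/l1 - 1.
log(17/9) = 0.635989.
9/17 = 0.529412.
KL = 0.635989 + 0.529412 - 1 = 0.1654

0.1654


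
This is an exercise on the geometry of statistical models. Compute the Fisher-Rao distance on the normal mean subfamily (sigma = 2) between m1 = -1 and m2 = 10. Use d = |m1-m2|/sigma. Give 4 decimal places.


On the fixed-variance normal subfamily, geodesic distance = |m1-m2|/sigma.
|-1 - 10| = 11.
sigma = 2.
d = 11/2 = 5.5000

5.5000


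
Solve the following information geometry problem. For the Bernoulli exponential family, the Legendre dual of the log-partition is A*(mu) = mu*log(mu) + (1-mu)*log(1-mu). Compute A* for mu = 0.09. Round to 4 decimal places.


Legendre transform for Bernoulli:
A*(mu) = mu*log(mu) + (1-mu)*log(1-mu).
mu = 0.09, 1-mu = 0.91.
mu*log(mu) = 0.09*log(0.09) = -0.216715.
(1-mu)*log(1-mu) = 0.91*log(0.91) = -0.085823.
A* = -0.216715 + -0.085823 = -0.3025

-0.3025


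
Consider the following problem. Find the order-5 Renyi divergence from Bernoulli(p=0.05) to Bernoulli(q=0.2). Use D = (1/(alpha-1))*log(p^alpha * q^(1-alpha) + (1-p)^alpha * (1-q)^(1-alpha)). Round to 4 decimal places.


Renyi divergence of order alpha between Bernoulli distributions:
D = (1/(alpha-1))*log(p^alpha * q^(1-alpha) + (1-p)^alpha * (1-q)^(1-alpha)).
alpha = 5, p = 0.05, q = 0.2.
p^alpha * q^(1-alpha) = 0.05^5 * 0.2^-4 = 0.000195.
(1-p)^alpha * (1-q)^(1-alpha) = 0.95^5 * 0.8^-4 = 1.889114.
sum = 0.000195 + 1.889114 = 1.889309.
D = (1/4)*log(1.889309) = 0.1591

0.1591


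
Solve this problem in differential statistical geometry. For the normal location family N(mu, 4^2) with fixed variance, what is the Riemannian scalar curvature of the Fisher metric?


This family has a single free parameter, so its statistical manifold
is 1-dimensional. The Riemann curvature tensor of any 1-dimensional
Riemannian manifold vanishes identically, so R = 0.

0


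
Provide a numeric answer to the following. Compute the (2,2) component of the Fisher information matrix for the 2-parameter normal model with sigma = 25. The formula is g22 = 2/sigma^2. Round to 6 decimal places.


For the 2-parameter normal family, the Fisher metric has:
  g11 = 1/sigma^2, g22 = 2/sigma^2.
sigma = 25, sigma^2 = 625.
g22 = 0.003200

0.003200


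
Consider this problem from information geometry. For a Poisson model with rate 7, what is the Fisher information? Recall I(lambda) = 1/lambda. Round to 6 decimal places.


Fisher information for Poisson: I(lambda) = 1/lambda.
lambda = 7.
I(lambda) = 1/7 = 0.142857

0.142857


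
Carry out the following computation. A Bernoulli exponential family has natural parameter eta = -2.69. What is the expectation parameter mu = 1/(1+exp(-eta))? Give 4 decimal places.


Dual coordinate (expectation parameter) for Bernoulli:
mu = 1/(1+exp(-eta)).
eta = -2.69.
exp(-eta) = exp(2.69) = 14.731676.
mu = 1/(1+14.731676) = 0.0636

0.0636


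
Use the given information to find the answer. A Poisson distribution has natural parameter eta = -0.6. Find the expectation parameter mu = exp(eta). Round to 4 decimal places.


Expectation parameter for Poisson exponential family:
mu = exp(eta).
eta = -0.6.
mu = exp(-0.6) = 0.5488

0.5488


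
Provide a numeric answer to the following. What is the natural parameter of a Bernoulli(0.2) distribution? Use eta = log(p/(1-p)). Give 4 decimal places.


Natural parameter for Bernoulli: eta = log(p/(1-p)).
p = 0.2, 1-p = 0.8.
p/(1-p) = 0.25.
eta = log(0.25) = -1.3863

-1.3863


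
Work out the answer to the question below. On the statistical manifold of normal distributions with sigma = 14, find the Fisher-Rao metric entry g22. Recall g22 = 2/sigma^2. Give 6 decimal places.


For the 2-parameter normal family, the Fisher metric has:
  g11 = 1/sigma^2, g22 = 2/sigma^2.
sigma = 14, sigma^2 = 196.
g22 = 0.010204

0.010204


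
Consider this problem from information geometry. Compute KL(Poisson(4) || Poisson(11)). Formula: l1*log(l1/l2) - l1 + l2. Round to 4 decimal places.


KL divergence for Poisson:
KL = l1*log(l1/l2) - l1 + l2.
l1 = 4, l2 = 11.
log(4/11) = -1.011601.
l1*log(l1/l2) = 4 * -1.011601 = -4.046404.
KL = -4.046404 - 4 + 11 = 2.9536

2.9536


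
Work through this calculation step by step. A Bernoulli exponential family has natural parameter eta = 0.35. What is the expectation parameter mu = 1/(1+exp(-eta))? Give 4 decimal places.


Dual coordinate (expectation parameter) for Bernoulli:
mu = 1/(1+exp(-eta)).
eta = 0.35.
exp(-eta) = exp(-0.35) = 0.704688.
mu = 1/(1+0.704688) = 0.5866

0.5866


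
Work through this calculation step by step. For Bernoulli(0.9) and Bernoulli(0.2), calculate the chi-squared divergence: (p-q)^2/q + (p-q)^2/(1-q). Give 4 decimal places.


Chi-squared divergence between Bernoulli distributions:
chi^2 = (p-q)^2/q + (p-q)^2/(1-q).
p = 0.9, q = 0.2, p-q = 0.7.
(p-q)^2 = 0.49.
term1 = 0.49/0.2 = 2.45.
term2 = 0.49/0.8 = 0.6125.
chi^2 = 2.45 + 0.6125 = 3.0625

3.0625


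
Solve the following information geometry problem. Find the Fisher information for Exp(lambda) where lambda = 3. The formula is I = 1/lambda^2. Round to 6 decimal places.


Fisher information for exponential: I(lambda) = 1/lambda^2.
lambda = 3, lambda^2 = 9.
I = 1/9 = 0.111111

0.111111


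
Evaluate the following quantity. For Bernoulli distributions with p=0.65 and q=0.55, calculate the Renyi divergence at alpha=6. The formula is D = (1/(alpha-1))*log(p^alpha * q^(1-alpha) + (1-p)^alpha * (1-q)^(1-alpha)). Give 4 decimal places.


Renyi divergence of order alpha between Bernoulli distributions:
D = (1/(alpha-1))*log(p^alpha * q^(1-alpha) + (1-p)^alpha * (1-q)^(1-alpha)).
alpha = 6, p = 0.65, q = 0.55.
p^alpha * q^(1-alpha) = 0.65^6 * 0.55^-5 = 1.498534.
(1-p)^alpha * (1-q)^(1-alpha) = 0.35^6 * 0.45^-5 = 0.09962.
sum = 1.498534 + 0.09962 = 1.598154.
D = (1/5)*log(1.598154) = 0.0938

0.0938


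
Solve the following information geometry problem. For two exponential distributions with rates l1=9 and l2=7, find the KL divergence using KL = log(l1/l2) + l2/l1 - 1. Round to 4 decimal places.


KL divergence for exponential family:
KL = log(l1/l2) + l2/l1 - 1.
log(9/7) = 0.251314.
7/9 = 0.777778.
KL = 0.251314 + 0.777778 - 1 = 0.0291

0.0291


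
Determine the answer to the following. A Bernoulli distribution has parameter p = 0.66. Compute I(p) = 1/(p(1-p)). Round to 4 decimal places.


For Bernoulli(p), Fisher information is I(p) = 1/(p*(1-p)).
p = 0.66, 1-p = 0.34.
p*(1-p) = 0.2244.
I(p) = 1/0.2244 = 4.4563

4.4563


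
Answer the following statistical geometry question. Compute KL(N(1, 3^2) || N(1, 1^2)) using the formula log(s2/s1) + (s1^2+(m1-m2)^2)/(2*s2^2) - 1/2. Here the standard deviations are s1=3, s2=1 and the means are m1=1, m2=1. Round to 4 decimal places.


KL divergence between normal distributions:
KL = log(s2/s1) + (s1^2 + (m1-m2)^2)/(2*s2^2) - 1/2.
log(1/3) = -1.098612.
(3^2 + (1-1)^2)/(2*1^2) = (9 + 0)/2 = 4.5.
KL = -1.098612 + 4.5 - 0.5 = 2.9014

2.9014


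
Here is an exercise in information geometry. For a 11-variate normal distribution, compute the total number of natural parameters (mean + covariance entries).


Exponential family dimension calculation:
For 11-dim MVN: mean has 11 params, covariance has 11*12/2 = 66 unique entries.
Total dim = 11 + 66 = 77.

77


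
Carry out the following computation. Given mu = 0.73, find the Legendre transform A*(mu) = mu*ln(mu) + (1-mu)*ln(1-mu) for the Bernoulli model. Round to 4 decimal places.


Legendre transform for Bernoulli:
A*(mu) = mu*log(mu) + (1-mu)*log(1-mu).
mu = 0.73, 1-mu = 0.27.
mu*log(mu) = 0.73*log(0.73) = -0.229739.
(1-mu)*log(1-mu) = 0.27*log(0.27) = -0.35352.
A* = -0.229739 + -0.35352 = -0.5833

-0.5833


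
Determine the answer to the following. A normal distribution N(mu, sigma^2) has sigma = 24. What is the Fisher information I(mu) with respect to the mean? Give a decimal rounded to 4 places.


The Fisher information for the mean of a normal distribution is I(mu) = 1/sigma^2.
sigma = 24, so sigma^2 = 576.
I(mu) = 1/576 = 0.0017

0.0017


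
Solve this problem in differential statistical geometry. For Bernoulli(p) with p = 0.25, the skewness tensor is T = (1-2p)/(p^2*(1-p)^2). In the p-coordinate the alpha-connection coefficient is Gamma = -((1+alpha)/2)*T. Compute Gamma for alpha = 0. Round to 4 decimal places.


Skewness (Amari-Chentsov) tensor: T = (1-2p)/(p^2*(1-p)^2).
p = 0.25, 1-2p = 0.5, p^2 = 0.0625, (1-p)^2 = 0.5625.
T = 0.5/(0.0625 * 0.5625) = 14.222222.
In the p-coordinate, Gamma^(alpha) = Gamma^(0) - (alpha/2)*T with Gamma^(0) = (1/2)*g'(p) = -T/2,
so Gamma^(alpha) = -((1+alpha)/2)*T.
alpha = 0, -(1+alpha)/2 = -0.5.
Gamma = -0.5 * 14.222222 = -7.1111

-7.1111


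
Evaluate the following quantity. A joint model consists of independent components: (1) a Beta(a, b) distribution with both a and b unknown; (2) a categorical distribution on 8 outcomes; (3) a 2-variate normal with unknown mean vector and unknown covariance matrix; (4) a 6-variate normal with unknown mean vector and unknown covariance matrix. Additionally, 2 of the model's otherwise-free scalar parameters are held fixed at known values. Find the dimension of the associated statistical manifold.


The dimension of a statistical manifold equals the number of free
(independent) real parameters of the model. For a product of independent
blocks the parameter counts add.
- Beta (a, b): 2.
- categorical on 8 outcomes (probabilities sum to 1): 8-1 = 7.
- 2-variate normal: 2 (mean) + 2*3/2 = 3 (symmetric covariance) = 5.
- 6-variate normal: 6 (mean) + 6*7/2 = 21 (symmetric covariance) = 27.
Total = 2 + 7 + 5 + 27 = 41.
2 parameter(s) fixed at known values: 41 - 2 = 39.
Dimension = 39

39


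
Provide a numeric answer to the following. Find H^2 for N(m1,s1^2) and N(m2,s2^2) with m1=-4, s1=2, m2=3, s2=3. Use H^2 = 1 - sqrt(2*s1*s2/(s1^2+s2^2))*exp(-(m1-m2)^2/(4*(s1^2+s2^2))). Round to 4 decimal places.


Squared Hellinger distance for Gaussians:
H^2 = 1 - sqrt(2*s1*s2/(s1^2+s2^2)) * exp(-(m1-m2)^2/(4*(s1^2+s2^2))).
s1^2 = 4, s2^2 = 9, s1^2+s2^2 = 13.
sqrt(2*2*3/(13)) = 0.960769.
(m1-m2)^2 = (-7)^2 = 49.
exp(-49/(4*13)) = exp(-0.942308) = 0.389727.
H^2 = 1 - 0.960769*0.389727 = 0.6256

0.6256


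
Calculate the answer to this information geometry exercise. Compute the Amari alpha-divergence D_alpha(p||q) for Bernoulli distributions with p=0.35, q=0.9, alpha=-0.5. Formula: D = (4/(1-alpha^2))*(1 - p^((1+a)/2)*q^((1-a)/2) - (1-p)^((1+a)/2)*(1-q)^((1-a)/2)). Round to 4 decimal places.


Amari alpha-divergence:
D = (4/(1-alpha^2))*(1 - p^((1+a)/2)*q^((1-a)/2) - (1-p)^((1+a)/2)*(1-q)^((1-a)/2)).
alpha = -0.5, p = 0.35, q = 0.9.
e1 = (1+alpha)/2 = 0.25, e2 = (1-alpha)/2 = 0.75.
t1 = p^e1 * q^e2 = 0.35^0.25 * 0.9^0.75 = 0.710721.
t2 = (1-p)^e1 * (1-q)^e2 = 0.65^0.25 * 0.1^0.75 = 0.159672.
4/(1-alpha^2) = 5.333333.
D = 5.333333*(1 - 0.710721 - 0.159672) = 0.6912

0.6912


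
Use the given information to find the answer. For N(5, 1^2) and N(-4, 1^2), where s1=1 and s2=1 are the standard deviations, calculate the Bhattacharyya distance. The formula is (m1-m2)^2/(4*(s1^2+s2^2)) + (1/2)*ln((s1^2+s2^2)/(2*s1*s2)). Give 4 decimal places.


Bhattacharyya distance between two Gaussians:
DB = (m1-m2)^2/(4*(s1^2+s2^2)) + (1/2)*ln((s1^2+s2^2)/(2*s1*s2)).
(m1-m2)^2 = (9)^2 = 81.
s1^2+s2^2 = 1 + 1 = 2.
term1 = 81/8 = 10.125.
term2 = 0.5*ln(2/2.0) = 0.0.
DB = 10.125 + 0.0 = 10.1250

10.1250


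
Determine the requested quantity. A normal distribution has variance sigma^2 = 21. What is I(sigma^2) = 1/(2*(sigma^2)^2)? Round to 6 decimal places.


Fisher information for variance: I(sigma^2) = 1/(2*sigma^4).
sigma^2 = 21, so sigma^4 = 441.
I = 1/(2*441) = 1/882 = 0.001134

0.001134


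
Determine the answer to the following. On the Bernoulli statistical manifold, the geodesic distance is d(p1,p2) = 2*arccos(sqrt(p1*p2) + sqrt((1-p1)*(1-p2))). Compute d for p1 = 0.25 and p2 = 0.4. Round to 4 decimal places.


Geodesic distance on Bernoulli manifold:
d(p1,p2) = 2*arccos(sqrt(p1*p2) + sqrt((1-p1)*(1-p2))).
sqrt(p1*p2) = sqrt(0.25*0.4) = 0.316228.
sqrt((1-p1)*(1-p2)) = sqrt(0.75*0.6) = 0.67082.
arg = 0.316228 + 0.67082 = 0.987048.
d = 2*arccos(0.987048) = 0.3222

0.3222


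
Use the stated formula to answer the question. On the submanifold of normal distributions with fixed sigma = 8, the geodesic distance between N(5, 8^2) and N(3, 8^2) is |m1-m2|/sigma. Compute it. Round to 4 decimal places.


On the fixed-variance normal subfamily, geodesic distance = |m1-m2|/sigma.
|5 - 3| = 2.
sigma = 8.
d = 2/8 = 0.2500

0.2500


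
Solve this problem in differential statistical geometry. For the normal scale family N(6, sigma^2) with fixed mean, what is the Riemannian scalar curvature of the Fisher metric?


This family has a single free parameter, so its statistical manifold
is 1-dimensional. The Riemann curvature tensor of any 1-dimensional
Riemannian manifold vanishes identically, so R = 0.

0


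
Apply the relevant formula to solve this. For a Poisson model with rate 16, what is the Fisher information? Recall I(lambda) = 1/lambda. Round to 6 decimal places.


Fisher information for Poisson: I(lambda) = 1/lambda.
lambda = 16.
I(lambda) = 1/16 = 0.062500

0.062500


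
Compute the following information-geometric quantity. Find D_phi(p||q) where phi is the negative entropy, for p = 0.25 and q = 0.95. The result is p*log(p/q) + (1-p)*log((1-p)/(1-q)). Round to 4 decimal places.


Bregman divergence with negative entropy generator:
D = p*log(p/q) + (1-p)*log((1-p)/(1-q)).
p = 0.25, q = 0.95.
p*log(p/q) = 0.25*log(0.25/0.95) = -0.33375.
(1-p)*log((1-p)/(1-q)) = 0.75*log(0.75/0.05) = 2.031038.
D = -0.33375 + 2.031038 = 1.6973

1.6973


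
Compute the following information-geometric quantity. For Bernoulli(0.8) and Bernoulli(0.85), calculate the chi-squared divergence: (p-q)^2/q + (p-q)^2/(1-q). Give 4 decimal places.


Chi-squared divergence between Bernoulli distributions:
chi^2 = (p-q)^2/q + (p-q)^2/(1-q).
p = 0.8, q = 0.85, p-q = -0.05.
(p-q)^2 = 0.0025.
term1 = 0.0025/0.85 = 0.002941.
term2 = 0.0025/0.15 = 0.016667.
chi^2 = 0.002941 + 0.016667 = 0.0196

0.0196


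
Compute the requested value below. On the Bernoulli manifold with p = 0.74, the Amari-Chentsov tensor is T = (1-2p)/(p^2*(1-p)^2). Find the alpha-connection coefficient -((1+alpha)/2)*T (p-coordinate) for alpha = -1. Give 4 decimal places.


Skewness (Amari-Chentsov) tensor: T = (1-2p)/(p^2*(1-p)^2).
p = 0.74, 1-2p = -0.48, p^2 = 0.5476, (1-p)^2 = 0.0676.
T = -0.48/(0.5476 * 0.0676) = -12.966749.
In the p-coordinate, Gamma^(alpha) = Gamma^(0) - (alpha/2)*T with Gamma^(0) = (1/2)*g'(p) = -T/2,
so Gamma^(alpha) = -((1+alpha)/2)*T.
alpha = -1, -(1+alpha)/2 = 0.0.
Gamma = 0.0 * -12.966749 = 0.0000

0.0000


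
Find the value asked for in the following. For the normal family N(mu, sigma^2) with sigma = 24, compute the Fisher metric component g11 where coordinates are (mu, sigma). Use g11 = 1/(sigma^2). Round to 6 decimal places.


For the 2-parameter normal family, the Fisher metric has:
  g11 = 1/sigma^2, g22 = 2/sigma^2.
sigma = 24, sigma^2 = 576.
g11 = 0.001736

0.001736


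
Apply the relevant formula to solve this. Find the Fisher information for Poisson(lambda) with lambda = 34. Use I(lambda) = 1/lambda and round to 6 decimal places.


Fisher information for Poisson: I(lambda) = 1/lambda.
lambda = 34.
I(lambda) = 1/34 = 0.029412

0.029412


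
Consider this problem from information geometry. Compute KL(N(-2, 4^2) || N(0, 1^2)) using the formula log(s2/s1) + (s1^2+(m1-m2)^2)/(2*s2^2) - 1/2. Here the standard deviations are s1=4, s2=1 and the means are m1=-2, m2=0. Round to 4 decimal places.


KL divergence between normal distributions:
KL = log(s2/s1) + (s1^2 + (m1-m2)^2)/(2*s2^2) - 1/2.
log(1/4) = -1.386294.
(4^2 + (-2-0)^2)/(2*1^2) = (16 + 4)/2 = 10.0.
KL = -1.386294 + 10.0 - 0.5 = 8.1137

8.1137


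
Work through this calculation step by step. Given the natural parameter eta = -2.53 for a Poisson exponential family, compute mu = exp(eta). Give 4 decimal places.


Expectation parameter for Poisson exponential family:
mu = exp(eta).
eta = -2.53.
mu = exp(-2.53) = 0.0797

0.0797


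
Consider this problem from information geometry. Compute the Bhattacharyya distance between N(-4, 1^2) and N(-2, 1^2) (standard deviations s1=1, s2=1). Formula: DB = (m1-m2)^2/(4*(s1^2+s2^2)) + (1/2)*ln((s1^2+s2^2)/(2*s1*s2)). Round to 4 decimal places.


Bhattacharyya distance between two Gaussians:
DB = (m1-m2)^2/(4*(s1^2+s2^2)) + (1/2)*ln((s1^2+s2^2)/(2*s1*s2)).
(m1-m2)^2 = (-2)^2 = 4.
s1^2+s2^2 = 1 + 1 = 2.
term1 = 4/8 = 0.5.
term2 = 0.5*ln(2/2.0) = 0.0.
DB = 0.5 + 0.0 = 0.5000

0.5000


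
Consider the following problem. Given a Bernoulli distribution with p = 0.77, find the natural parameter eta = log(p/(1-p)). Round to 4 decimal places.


Natural parameter for Bernoulli: eta = log(p/(1-p)).
p = 0.77, 1-p = 0.23.
p/(1-p) = 3.347826.
eta = log(3.347826) = 1.2083

1.2083


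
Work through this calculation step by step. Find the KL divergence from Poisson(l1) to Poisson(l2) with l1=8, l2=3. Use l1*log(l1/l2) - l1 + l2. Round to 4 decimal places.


KL divergence for Poisson:
KL = l1*log(l1/l2) - l1 + l2.
l1 = 8, l2 = 3.
log(8/3) = 0.980829.
l1*log(l1/l2) = 8 * 0.980829 = 7.846634.
KL = 7.846634 - 8 + 3 = 2.8466

2.8466


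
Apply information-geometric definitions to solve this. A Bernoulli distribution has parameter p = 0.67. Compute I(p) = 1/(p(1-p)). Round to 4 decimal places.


For Bernoulli(p), Fisher information is I(p) = 1/(p*(1-p)).
p = 0.67, 1-p = 0.33.
p*(1-p) = 0.2211.
I(p) = 1/0.2211 = 4.5228

4.5228


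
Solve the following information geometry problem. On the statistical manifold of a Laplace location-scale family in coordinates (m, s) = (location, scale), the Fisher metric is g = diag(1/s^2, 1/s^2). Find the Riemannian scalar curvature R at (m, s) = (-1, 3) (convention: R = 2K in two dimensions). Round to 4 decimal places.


The metric has the form g = (A dm^2 + B ds^2)/s^2 with A = 1, B = 1.
Substitute u = sqrt(A/B)*m: g = B*(du^2 + ds^2)/s^2, i.e. B times the
Poincare upper half-plane metric, which has constant Gaussian curvature -1.
Scaling a 2D metric by a constant c divides the Gaussian curvature by c,
so K = -1/B = -1/(1) = -1.0000 everywhere (the point (m, s) = (-1, 3) is irrelevant:
the curvature is constant).
Scalar curvature in dimension 2: R = 2K = -2/(1) = -2.0000.

-2.0000


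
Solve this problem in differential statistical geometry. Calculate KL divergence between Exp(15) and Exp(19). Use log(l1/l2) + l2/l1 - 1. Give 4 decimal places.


KL divergence for exponential family:
KL = log(l1/l2) + l2/l1 - 1.
log(15/19) = -0.236389.
19/15 = 1.266667.
KL = -0.236389 + 1.266667 - 1 = 0.0303

0.0303


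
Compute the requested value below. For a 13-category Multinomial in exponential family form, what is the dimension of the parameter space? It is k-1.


Exponential family dimension calculation:
For Multinomial with k=13 categories, dim = k-1 = 12.

12


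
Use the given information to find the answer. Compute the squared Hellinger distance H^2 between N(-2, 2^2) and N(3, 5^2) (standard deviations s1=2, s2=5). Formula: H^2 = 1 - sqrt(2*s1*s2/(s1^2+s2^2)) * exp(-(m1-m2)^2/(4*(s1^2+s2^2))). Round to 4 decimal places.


Squared Hellinger distance for Gaussians:
H^2 = 1 - sqrt(2*s1*s2/(s1^2+s2^2)) * exp(-(m1-m2)^2/(4*(s1^2+s2^2))).
s1^2 = 4, s2^2 = 25, s1^2+s2^2 = 29.
sqrt(2*2*5/(29)) = 0.830455.
(m1-m2)^2 = (-5)^2 = 25.
exp(-25/(4*29)) = exp(-0.215517) = 0.806124.
H^2 = 1 - 0.830455*0.806124 = 0.3306

0.3306


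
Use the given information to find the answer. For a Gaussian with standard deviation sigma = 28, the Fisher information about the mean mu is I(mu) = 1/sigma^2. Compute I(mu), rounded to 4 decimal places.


The Fisher information for the mean of a normal distribution is I(mu) = 1/sigma^2.
sigma = 28, so sigma^2 = 784.
I(mu) = 1/784 = 0.0013

0.0013


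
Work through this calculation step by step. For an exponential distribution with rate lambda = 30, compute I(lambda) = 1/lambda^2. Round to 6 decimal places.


Fisher information for exponential: I(lambda) = 1/lambda^2.
lambda = 30, lambda^2 = 900.
I = 1/900 = 0.001111

0.001111


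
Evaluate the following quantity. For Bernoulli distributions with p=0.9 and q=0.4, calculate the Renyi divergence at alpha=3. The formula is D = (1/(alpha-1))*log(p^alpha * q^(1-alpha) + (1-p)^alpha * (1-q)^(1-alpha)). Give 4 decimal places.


Renyi divergence of order alpha between Bernoulli distributions:
D = (1/(alpha-1))*log(p^alpha * q^(1-alpha) + (1-p)^alpha * (1-q)^(1-alpha)).
alpha = 3, p = 0.9, q = 0.4.
p^alpha * q^(1-alpha) = 0.9^3 * 0.4^-2 = 4.55625.
(1-p)^alpha * (1-q)^(1-alpha) = 0.1^3 * 0.6^-2 = 0.002778.
sum = 4.55625 + 0.002778 = 4.559028.
D = (1/2)*log(4.559028) = 0.7586

0.7586


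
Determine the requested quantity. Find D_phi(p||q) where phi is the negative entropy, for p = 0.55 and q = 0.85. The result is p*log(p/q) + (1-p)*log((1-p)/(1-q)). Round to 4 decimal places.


Bregman divergence with negative entropy generator:
D = p*log(p/q) + (1-p)*log((1-p)/(1-q)).
p = 0.55, q = 0.85.
p*log(p/q) = 0.55*log(0.55/0.85) = -0.239425.
(1-p)*log((1-p)/(1-q)) = 0.45*log(0.45/0.15) = 0.494376.
D = -0.239425 + 0.494376 = 0.2550

0.2550


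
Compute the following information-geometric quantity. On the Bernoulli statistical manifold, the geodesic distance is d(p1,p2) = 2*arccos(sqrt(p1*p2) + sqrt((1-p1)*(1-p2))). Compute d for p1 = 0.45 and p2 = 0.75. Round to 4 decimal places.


Geodesic distance on Bernoulli manifold:
d(p1,p2) = 2*arccos(sqrt(p1*p2) + sqrt((1-p1)*(1-p2))).
sqrt(p1*p2) = sqrt(0.45*0.75) = 0.580948.
sqrt((1-p1)*(1-p2)) = sqrt(0.55*0.25) = 0.37081.
arg = 0.580948 + 0.37081 = 0.951757.
d = 2*arccos(0.951757) = 0.6238

0.6238


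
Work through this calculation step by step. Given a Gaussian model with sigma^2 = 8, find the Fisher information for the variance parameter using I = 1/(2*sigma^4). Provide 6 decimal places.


Fisher information for variance: I(sigma^2) = 1/(2*sigma^4).
sigma^2 = 8, so sigma^4 = 64.
I = 1/(2*64) = 1/128 = 0.007813

0.007813


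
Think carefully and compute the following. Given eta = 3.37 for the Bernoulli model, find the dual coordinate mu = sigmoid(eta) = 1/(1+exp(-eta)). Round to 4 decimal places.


Dual coordinate (expectation parameter) for Bernoulli:
mu = 1/(1+exp(-eta)).
eta = 3.37.
exp(-eta) = exp(-3.37) = 0.03439.
mu = 1/(1+0.03439) = 0.9668

0.9668


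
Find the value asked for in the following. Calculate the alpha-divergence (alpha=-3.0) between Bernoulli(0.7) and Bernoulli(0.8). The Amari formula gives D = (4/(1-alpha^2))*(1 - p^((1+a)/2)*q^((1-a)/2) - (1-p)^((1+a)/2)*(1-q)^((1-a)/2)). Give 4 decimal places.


Amari alpha-divergence:
D = (4/(1-alpha^2))*(1 - p^((1+a)/2)*q^((1-a)/2) - (1-p)^((1+a)/2)*(1-q)^((1-a)/2)).
alpha = -3.0, p = 0.7, q = 0.8.
e1 = (1+alpha)/2 = -1.0, e2 = (1-alpha)/2 = 2.0.
t1 = p^e1 * q^e2 = 0.7^-1.0 * 0.8^2.0 = 0.914286.
t2 = (1-p)^e1 * (1-q)^e2 = 0.3^-1.0 * 0.2^2.0 = 0.133333.
4/(1-alpha^2) = -0.5.
D = -0.5*(1 - 0.914286 - 0.133333) = 0.0238

0.0238


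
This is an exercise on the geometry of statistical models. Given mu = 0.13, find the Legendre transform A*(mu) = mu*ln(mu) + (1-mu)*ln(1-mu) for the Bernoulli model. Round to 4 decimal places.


Legendre transform for Bernoulli:
A*(mu) = mu*log(mu) + (1-mu)*log(1-mu).
mu = 0.13, 1-mu = 0.87.
mu*log(mu) = 0.13*log(0.13) = -0.265229.
(1-mu)*log(1-mu) = 0.87*log(0.87) = -0.121158.
A* = -0.265229 + -0.121158 = -0.3864

-0.3864


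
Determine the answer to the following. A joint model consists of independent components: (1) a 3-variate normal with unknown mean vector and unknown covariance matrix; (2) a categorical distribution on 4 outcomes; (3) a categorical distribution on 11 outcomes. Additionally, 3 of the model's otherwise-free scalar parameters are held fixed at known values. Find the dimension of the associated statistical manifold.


The dimension of a statistical manifold equals the number of free
(independent) real parameters of the model. For a product of independent
blocks the parameter counts add.
- 3-variate normal: 3 (mean) + 3*4/2 = 6 (symmetric covariance) = 9.
- categorical on 4 outcomes (probabilities sum to 1): 4-1 = 3.
- categorical on 11 outcomes (probabilities sum to 1): 11-1 = 10.
Total = 9 + 3 + 10 = 22.
3 parameter(s) fixed at known values: 22 - 3 = 19.
Dimension = 19

19


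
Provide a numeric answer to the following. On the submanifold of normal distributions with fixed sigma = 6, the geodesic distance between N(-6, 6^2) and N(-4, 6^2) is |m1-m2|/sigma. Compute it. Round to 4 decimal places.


On the fixed-variance normal subfamily, geodesic distance = |m1-m2|/sigma.
|-6 - -4| = 2.
sigma = 6.
d = 2/6 = 0.3333

0.3333


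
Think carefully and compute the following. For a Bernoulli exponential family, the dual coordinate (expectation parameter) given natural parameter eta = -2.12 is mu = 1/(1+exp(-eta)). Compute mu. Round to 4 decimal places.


Dual coordinate (expectation parameter) for Bernoulli:
mu = 1/(1+exp(-eta)).
eta = -2.12.
exp(-eta) = exp(2.12) = 8.331137.
mu = 1/(1+8.331137) = 0.1072

0.1072


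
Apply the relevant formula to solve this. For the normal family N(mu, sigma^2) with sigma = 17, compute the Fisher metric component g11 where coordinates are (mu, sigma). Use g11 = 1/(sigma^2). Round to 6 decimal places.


For the 2-parameter normal family, the Fisher metric has:
  g11 = 1/sigma^2, g22 = 2/sigma^2.
sigma = 17, sigma^2 = 289.
g11 = 0.003460

0.003460


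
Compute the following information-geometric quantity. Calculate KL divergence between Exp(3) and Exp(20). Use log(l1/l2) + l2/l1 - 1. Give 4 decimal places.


KL divergence for exponential family:
KL = log(l1/l2) + l2/l1 - 1.
log(3/20) = -1.89712.
20/3 = 6.666667.
KL = -1.89712 + 6.666667 - 1 = 3.7695

3.7695


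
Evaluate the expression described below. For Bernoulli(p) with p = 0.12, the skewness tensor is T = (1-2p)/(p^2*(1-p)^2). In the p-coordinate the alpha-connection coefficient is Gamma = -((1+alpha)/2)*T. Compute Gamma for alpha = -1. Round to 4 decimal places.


Skewness (Amari-Chentsov) tensor: T = (1-2p)/(p^2*(1-p)^2).
p = 0.12, 1-2p = 0.76, p^2 = 0.0144, (1-p)^2 = 0.7744.
T = 0.76/(0.0144 * 0.7744) = 68.153122.
In the p-coordinate, Gamma^(alpha) = Gamma^(0) - (alpha/2)*T with Gamma^(0) = (1/2)*g'(p) = -T/2,
so Gamma^(alpha) = -((1+alpha)/2)*T.
alpha = -1, -(1+alpha)/2 = 0.0.
Gamma = 0.0 * 68.153122 = 0.0000

0.0000
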